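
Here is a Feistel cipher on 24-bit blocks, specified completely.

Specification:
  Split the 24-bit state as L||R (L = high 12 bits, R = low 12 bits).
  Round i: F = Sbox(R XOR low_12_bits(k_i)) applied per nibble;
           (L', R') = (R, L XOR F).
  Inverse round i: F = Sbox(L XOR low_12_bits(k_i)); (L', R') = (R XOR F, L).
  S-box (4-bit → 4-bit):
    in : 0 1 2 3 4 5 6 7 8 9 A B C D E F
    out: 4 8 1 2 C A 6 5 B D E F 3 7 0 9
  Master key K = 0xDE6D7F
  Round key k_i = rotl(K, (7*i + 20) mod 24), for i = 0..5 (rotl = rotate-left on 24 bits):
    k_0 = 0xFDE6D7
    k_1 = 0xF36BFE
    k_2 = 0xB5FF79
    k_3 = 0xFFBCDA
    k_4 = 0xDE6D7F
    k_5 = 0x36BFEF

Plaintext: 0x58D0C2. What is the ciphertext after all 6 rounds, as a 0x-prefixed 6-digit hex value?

s_0 = plaintext = 0x58D0C2
s_1 = Round(s_0, k_0) = 0x0C2307
s_2 = Round(s_1, k_1) = 0x307B5F
s_3 = Round(s_2, k_2) = 0xB5FF11
s_4 = Round(s_3, k_3) = 0xF11960
s_5 = Round(s_4, k_4) = 0x960398
s_6 = Round(s_5, k_5) = 0x398A35

0x398A35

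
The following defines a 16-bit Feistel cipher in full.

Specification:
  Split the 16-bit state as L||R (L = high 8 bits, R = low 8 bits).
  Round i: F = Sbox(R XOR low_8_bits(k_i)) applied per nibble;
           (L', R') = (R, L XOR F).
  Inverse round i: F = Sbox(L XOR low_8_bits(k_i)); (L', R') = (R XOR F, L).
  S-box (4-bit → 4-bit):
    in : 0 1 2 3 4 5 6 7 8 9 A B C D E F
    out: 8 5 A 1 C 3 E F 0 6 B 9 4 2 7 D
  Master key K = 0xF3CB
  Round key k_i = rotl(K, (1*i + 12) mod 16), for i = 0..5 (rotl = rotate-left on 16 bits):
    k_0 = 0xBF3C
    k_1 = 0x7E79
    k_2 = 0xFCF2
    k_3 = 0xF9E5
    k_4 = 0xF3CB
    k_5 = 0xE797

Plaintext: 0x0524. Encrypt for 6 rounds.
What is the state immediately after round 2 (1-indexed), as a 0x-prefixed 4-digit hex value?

0x5580

s_0 = plaintext = 0x0524
s_1 = Round(s_0, k_0) = 0x2455
s_2 = Round(s_1, k_1) = 0x5580
s_3 = Round(s_2, k_2) = 0x80AF
s_4 = Round(s_3, k_3) = 0xAF4B
s_5 = Round(s_4, k_4) = 0x4BA7
s_6 = Round(s_5, k_5) = 0xA753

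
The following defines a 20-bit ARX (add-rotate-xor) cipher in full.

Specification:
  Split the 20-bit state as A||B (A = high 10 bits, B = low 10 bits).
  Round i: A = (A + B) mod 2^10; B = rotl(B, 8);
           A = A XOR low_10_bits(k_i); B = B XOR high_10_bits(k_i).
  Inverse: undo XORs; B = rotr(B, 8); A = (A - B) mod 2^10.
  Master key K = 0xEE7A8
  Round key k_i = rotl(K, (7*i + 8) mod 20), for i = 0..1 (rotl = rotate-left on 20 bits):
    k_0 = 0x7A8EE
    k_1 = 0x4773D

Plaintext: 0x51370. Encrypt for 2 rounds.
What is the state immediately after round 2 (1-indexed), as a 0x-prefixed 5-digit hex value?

0xAB750

s_0 = plaintext = 0x51370
s_1 = Round(s_0, k_0) = 0x16936
s_2 = Round(s_1, k_1) = 0xAB750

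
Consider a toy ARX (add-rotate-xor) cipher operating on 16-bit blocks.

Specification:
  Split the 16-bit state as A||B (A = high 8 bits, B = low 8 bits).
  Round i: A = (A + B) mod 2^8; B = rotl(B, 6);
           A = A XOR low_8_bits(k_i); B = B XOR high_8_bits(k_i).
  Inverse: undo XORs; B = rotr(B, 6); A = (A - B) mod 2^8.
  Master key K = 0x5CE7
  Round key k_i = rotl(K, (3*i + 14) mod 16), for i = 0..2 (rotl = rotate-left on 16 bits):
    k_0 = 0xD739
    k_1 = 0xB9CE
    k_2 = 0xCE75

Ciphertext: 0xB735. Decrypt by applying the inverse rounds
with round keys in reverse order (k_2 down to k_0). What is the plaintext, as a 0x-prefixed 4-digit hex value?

0xC33A

s_0 = ciphertext = 0xB735
s_1 = InvRound(s_0, k_2) = 0xD3EF
s_2 = InvRound(s_1, k_1) = 0xC459
s_3 = InvRound(s_2, k_0) = 0xC33A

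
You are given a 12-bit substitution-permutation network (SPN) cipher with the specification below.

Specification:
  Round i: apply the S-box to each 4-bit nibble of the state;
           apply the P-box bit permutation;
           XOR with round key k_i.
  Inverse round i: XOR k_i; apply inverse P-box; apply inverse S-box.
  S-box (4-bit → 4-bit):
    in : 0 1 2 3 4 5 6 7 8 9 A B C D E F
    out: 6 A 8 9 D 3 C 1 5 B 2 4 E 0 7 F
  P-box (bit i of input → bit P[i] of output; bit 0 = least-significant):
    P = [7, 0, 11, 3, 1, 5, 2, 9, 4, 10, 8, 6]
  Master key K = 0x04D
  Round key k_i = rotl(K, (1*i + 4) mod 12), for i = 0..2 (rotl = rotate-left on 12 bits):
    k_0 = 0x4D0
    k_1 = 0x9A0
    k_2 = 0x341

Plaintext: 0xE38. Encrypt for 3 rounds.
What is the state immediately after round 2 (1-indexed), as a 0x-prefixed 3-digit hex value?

s_0 = plaintext = 0xE38
s_1 = Round(s_0, k_0) = 0xB42
s_2 = Round(s_1, k_1) = 0xAAE
s_3 = Round(s_2, k_2) = 0xFE0

0xAAE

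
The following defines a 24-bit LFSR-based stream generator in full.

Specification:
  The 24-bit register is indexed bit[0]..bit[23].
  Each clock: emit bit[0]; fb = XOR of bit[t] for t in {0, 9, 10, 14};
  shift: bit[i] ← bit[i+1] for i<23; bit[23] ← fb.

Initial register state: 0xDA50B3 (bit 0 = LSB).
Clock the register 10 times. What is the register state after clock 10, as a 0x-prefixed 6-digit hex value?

reg_0 = 0xDA50B3
clock 1: out=1, reg = 0x6D2859
clock 2: out=1, reg = 0xB6942C
clock 3: out=0, reg = 0xDB4A16
clock 4: out=0, reg = 0x6DA50B
clock 5: out=1, reg = 0x36D285
clock 6: out=1, reg = 0x9B6942
clock 7: out=0, reg = 0xCDB4A1
clock 8: out=1, reg = 0x66DA50
clock 9: out=0, reg = 0x336D28
clock 10: out=0, reg = 0x19B694

0x19B694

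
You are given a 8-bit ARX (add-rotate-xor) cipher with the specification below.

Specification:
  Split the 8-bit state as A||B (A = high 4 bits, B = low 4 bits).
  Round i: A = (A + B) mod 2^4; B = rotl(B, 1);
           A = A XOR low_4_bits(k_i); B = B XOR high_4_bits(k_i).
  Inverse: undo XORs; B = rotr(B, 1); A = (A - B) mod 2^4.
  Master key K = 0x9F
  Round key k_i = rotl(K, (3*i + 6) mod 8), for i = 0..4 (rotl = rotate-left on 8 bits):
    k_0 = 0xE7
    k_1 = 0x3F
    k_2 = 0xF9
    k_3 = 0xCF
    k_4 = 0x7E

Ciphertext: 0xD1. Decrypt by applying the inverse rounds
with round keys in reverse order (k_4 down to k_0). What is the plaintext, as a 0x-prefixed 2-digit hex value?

s_0 = ciphertext = 0xD1
s_1 = InvRound(s_0, k_4) = 0x03
s_2 = InvRound(s_1, k_3) = 0x0F
s_3 = InvRound(s_2, k_2) = 0x90
s_4 = InvRound(s_3, k_1) = 0xD9
s_5 = InvRound(s_4, k_0) = 0xFB

0xFB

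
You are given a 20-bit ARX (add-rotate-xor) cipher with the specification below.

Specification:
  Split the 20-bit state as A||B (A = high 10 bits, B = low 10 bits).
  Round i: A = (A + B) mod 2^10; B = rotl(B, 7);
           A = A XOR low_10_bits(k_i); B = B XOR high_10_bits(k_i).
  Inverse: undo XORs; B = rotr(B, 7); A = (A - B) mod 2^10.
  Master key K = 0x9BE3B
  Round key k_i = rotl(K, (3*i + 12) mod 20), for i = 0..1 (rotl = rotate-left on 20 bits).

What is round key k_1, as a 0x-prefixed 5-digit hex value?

K = 0x9BE3B
k_0 = rotl(K, (3*0+12) mod 20) = rotl(K, 12) = 0x3B9BE
k_1 = rotl(K, (3*1+12) mod 20) = rotl(K, 15) = 0xDCDF1

0xDCDF1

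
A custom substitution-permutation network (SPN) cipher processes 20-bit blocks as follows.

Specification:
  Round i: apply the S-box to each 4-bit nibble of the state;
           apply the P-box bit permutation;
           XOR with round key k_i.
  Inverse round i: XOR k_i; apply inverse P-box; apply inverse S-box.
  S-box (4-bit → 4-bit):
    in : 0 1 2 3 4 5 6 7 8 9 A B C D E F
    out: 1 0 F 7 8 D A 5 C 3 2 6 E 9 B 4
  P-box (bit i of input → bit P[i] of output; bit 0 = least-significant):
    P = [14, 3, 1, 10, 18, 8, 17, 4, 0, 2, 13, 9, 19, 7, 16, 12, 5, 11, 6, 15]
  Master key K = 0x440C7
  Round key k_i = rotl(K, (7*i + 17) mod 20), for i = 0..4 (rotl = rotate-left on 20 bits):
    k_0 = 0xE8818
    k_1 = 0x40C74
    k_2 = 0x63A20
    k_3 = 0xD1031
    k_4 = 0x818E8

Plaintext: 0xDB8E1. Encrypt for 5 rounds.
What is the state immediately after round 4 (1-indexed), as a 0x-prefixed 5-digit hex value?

0xEB009

s_0 = plaintext = 0xDB8E1
s_1 = Round(s_0, k_0) = 0xB2BA8
s_2 = Round(s_1, k_1) = 0xD31B2
s_3 = Round(s_2, k_2) = 0xDFF8A
s_4 = Round(s_3, k_3) = 0xEB009
s_5 = Round(s_4, k_4) = 0xDD041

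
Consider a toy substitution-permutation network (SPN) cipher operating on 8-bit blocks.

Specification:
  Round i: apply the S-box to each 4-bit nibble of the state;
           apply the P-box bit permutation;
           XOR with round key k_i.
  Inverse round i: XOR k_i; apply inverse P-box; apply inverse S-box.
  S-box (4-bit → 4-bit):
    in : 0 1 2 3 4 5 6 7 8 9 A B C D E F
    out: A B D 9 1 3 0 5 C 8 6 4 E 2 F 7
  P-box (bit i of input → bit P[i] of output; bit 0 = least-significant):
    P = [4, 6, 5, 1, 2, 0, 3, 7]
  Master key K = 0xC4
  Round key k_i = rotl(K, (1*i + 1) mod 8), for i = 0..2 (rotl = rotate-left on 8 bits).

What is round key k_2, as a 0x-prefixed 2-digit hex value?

0x26

K = 0xC4
k_0 = rotl(K, (1*0+1) mod 8) = rotl(K, 1) = 0x89
k_1 = rotl(K, (1*1+1) mod 8) = rotl(K, 2) = 0x13
k_2 = rotl(K, (1*2+1) mod 8) = rotl(K, 3) = 0x26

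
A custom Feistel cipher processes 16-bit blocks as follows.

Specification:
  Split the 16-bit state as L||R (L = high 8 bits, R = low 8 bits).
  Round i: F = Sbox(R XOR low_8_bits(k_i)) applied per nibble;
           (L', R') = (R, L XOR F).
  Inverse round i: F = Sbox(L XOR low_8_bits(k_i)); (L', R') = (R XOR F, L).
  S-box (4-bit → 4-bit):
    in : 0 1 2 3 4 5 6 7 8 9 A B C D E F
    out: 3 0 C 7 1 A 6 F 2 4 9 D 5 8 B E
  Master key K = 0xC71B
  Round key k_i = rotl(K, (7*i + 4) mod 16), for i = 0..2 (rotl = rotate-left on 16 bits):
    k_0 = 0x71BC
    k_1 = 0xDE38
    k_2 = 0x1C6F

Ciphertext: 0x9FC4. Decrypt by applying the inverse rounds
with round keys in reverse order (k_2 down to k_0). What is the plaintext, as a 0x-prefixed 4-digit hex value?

s_0 = ciphertext = 0x9FC4
s_1 = InvRound(s_0, k_2) = 0x279F
s_2 = InvRound(s_1, k_1) = 0x9127
s_3 = InvRound(s_2, k_0) = 0xEF91

0xEF91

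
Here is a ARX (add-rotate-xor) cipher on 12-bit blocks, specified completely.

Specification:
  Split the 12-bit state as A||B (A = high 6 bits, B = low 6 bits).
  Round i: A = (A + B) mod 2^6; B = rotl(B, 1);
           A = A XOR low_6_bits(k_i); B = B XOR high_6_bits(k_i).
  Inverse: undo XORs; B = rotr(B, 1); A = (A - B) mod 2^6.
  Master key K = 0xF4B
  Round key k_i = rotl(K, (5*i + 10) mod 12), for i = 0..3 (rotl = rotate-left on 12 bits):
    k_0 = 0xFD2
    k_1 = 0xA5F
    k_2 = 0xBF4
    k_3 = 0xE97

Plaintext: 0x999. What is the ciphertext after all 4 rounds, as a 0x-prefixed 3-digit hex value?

0x8EA

s_0 = plaintext = 0x999
s_1 = Round(s_0, k_0) = 0xB4D
s_2 = Round(s_1, k_1) = 0x973
s_3 = Round(s_2, k_2) = 0xB08
s_4 = Round(s_3, k_3) = 0x8EA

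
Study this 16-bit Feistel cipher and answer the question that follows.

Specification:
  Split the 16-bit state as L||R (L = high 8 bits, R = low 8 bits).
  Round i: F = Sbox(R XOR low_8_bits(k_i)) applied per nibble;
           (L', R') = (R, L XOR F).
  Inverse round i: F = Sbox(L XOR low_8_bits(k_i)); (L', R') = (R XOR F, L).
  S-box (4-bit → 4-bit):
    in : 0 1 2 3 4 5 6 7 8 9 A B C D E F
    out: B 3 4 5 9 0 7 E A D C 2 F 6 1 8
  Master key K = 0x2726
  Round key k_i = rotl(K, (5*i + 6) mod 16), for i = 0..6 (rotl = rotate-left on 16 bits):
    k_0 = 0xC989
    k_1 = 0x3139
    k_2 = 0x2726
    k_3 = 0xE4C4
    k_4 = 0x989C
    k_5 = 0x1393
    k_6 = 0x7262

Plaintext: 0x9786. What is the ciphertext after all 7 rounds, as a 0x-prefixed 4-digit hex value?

0x485B

s_0 = plaintext = 0x9786
s_1 = Round(s_0, k_0) = 0x862F
s_2 = Round(s_1, k_1) = 0x2FB1
s_3 = Round(s_2, k_2) = 0xB1F1
s_4 = Round(s_3, k_3) = 0xF1E1
s_5 = Round(s_4, k_4) = 0xE117
s_6 = Round(s_5, k_5) = 0x1748
s_7 = Round(s_6, k_6) = 0x485B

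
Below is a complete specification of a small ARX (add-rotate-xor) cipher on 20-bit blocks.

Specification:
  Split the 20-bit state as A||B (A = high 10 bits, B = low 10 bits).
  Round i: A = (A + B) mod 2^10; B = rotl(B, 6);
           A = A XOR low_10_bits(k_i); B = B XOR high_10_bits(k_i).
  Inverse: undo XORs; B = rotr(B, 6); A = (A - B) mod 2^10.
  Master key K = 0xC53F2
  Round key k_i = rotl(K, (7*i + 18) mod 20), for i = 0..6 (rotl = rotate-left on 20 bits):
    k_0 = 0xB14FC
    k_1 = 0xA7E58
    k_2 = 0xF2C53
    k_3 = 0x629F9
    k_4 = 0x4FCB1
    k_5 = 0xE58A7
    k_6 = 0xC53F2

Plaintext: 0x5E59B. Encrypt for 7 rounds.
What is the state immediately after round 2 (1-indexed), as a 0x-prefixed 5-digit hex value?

s_0 = plaintext = 0x5E59B
s_1 = Round(s_0, k_0) = 0xFA01C
s_2 = Round(s_1, k_1) = 0x9719E
s_3 = Round(s_2, k_2) = 0xEA452
s_4 = Round(s_3, k_3) = 0x8090F
s_5 = Round(s_4, k_4) = 0xE82EF
s_6 = Round(s_5, k_5) = 0x8A078
s_7 = Round(s_6, k_6) = 0x54913

0x9719E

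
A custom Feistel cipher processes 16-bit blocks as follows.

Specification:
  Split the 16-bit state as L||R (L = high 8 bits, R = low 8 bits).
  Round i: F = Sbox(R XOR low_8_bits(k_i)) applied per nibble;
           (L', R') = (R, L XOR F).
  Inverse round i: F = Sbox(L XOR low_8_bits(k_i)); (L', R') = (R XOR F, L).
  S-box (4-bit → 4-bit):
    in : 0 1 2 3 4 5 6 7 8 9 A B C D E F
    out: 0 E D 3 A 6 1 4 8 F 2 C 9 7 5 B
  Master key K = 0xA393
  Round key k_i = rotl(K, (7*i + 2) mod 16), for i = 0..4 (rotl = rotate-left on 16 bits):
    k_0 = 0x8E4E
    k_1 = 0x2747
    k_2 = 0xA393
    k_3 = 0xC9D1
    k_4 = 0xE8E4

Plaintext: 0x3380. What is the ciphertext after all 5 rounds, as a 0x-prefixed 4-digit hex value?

0xAEA3

s_0 = plaintext = 0x3380
s_1 = Round(s_0, k_0) = 0x80A6
s_2 = Round(s_1, k_1) = 0xA6DE
s_3 = Round(s_2, k_2) = 0xDE01
s_4 = Round(s_3, k_3) = 0x01AE
s_5 = Round(s_4, k_4) = 0xAEA3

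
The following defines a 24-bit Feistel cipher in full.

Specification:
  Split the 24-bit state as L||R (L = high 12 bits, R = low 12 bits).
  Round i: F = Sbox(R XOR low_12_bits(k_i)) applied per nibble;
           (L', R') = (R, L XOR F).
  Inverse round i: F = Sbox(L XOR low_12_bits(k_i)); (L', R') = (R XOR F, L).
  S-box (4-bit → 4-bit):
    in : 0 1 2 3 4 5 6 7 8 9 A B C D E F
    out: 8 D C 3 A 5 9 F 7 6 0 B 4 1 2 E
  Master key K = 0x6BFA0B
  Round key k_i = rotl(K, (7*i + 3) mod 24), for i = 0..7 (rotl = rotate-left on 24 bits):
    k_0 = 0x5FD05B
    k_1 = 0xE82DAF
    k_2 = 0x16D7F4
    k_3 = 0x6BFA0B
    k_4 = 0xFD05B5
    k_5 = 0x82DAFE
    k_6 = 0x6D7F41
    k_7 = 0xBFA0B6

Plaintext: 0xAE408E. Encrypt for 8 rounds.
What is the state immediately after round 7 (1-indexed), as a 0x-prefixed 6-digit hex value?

s_0 = plaintext = 0xAE408E
s_1 = Round(s_0, k_0) = 0x08E2F1
s_2 = Round(s_1, k_1) = 0x2F1EDC
s_3 = Round(s_2, k_2) = 0xEDC436
s_4 = Round(s_3, k_3) = 0x436CED
s_5 = Round(s_4, k_4) = 0xCED261
s_6 = Round(s_5, k_5) = 0x261B83
s_7 = Round(s_6, k_6) = 0xB8382D
s_8 = Round(s_7, k_7) = 0x82DCE8

0xB8382D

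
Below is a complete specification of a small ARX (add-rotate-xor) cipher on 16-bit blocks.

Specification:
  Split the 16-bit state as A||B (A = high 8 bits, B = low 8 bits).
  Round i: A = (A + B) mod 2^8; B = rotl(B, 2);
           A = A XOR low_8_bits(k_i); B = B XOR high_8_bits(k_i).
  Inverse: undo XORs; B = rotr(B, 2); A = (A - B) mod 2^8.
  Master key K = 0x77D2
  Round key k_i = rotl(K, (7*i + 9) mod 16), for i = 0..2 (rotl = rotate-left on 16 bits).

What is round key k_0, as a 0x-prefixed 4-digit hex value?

K = 0x77D2
k_0 = rotl(K, (7*0+9) mod 16) = rotl(K, 9) = 0xA4EF

0xA4EF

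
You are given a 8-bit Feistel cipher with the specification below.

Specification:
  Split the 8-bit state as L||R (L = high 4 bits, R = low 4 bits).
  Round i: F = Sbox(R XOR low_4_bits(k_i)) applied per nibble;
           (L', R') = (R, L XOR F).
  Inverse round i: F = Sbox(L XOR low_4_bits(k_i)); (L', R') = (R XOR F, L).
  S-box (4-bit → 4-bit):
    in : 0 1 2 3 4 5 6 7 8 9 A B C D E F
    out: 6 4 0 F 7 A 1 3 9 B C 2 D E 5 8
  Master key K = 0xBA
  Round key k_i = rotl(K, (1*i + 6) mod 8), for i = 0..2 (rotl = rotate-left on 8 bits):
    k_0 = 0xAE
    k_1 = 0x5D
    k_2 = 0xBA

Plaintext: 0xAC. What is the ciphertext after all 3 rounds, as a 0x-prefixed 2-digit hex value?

0xF0

s_0 = plaintext = 0xAC
s_1 = Round(s_0, k_0) = 0xCA
s_2 = Round(s_1, k_1) = 0xAF
s_3 = Round(s_2, k_2) = 0xF0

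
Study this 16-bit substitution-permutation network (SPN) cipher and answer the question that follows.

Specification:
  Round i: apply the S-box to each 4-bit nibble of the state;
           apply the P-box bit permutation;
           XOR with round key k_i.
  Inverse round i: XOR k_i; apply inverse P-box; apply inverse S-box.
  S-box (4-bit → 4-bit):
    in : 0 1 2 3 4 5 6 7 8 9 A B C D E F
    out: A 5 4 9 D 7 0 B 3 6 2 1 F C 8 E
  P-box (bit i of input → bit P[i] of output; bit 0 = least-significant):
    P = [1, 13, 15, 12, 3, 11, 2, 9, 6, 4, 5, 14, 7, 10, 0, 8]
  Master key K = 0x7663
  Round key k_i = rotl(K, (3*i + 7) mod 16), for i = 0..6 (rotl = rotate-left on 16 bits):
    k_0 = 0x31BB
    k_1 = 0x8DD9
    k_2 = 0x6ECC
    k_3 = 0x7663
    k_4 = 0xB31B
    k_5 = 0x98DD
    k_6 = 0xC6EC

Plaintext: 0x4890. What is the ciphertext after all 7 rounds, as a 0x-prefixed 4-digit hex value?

s_0 = plaintext = 0x4890
s_1 = Round(s_0, k_0) = 0x086E
s_2 = Round(s_1, k_1) = 0x9889
s_3 = Round(s_2, k_2) = 0xC295
s_4 = Round(s_3, k_3) = 0xDBC4
s_5 = Round(s_4, k_4) = 0x2854
s_6 = Round(s_5, k_5) = 0x0082
s_7 = Round(s_6, k_6) = 0x0BF4

0x0BF4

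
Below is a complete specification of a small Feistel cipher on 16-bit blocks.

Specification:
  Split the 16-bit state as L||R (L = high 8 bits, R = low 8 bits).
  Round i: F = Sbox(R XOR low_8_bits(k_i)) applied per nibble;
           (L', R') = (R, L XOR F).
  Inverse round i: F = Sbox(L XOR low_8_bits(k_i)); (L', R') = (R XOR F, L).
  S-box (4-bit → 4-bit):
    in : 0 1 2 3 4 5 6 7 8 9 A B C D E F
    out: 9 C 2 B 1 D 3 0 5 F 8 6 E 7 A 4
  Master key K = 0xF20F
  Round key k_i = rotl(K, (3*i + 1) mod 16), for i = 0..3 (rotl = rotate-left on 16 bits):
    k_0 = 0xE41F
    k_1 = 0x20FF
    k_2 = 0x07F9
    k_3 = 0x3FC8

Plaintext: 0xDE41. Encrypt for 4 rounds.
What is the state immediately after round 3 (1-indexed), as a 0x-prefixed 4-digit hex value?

s_0 = plaintext = 0xDE41
s_1 = Round(s_0, k_0) = 0x4104
s_2 = Round(s_1, k_1) = 0x0407
s_3 = Round(s_2, k_2) = 0x074E
s_4 = Round(s_3, k_3) = 0x4E54

0x074E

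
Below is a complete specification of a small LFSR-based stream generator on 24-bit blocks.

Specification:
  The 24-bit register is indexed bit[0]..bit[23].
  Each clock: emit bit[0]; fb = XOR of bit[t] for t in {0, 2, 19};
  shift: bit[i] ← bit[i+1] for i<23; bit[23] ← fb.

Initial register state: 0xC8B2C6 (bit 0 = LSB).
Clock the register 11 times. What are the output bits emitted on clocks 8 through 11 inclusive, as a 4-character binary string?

reg_0 = 0xC8B2C6
clock 1: out=0, reg = 0x645963
clock 2: out=1, reg = 0xB22CB1
clock 3: out=1, reg = 0xD91658
clock 4: out=0, reg = 0xEC8B2C
clock 5: out=0, reg = 0x764596
clock 6: out=0, reg = 0xBB22CB
clock 7: out=1, reg = 0x5D9165
clock 8: out=1, reg = 0xAEC8B2
clock 9: out=0, reg = 0xD76459
clock 10: out=1, reg = 0xEBB22C
clock 11: out=0, reg = 0x75D916

1010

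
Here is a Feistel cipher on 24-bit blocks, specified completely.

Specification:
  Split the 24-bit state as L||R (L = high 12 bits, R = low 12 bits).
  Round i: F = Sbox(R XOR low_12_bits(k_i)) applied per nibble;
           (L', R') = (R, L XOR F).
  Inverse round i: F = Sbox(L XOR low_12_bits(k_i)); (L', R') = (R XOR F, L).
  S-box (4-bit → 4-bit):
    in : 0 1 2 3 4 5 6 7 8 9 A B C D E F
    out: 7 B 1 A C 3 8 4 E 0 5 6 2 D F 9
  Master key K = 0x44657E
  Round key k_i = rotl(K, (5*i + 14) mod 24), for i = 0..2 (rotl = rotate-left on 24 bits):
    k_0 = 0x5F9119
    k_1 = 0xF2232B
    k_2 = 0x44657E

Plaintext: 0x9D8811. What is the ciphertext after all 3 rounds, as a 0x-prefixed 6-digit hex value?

s_0 = plaintext = 0x9D8811
s_1 = Round(s_0, k_0) = 0x8119A6
s_2 = Round(s_1, k_1) = 0x9A6DFC
s_3 = Round(s_2, k_2) = 0xDFC747

0xDFC747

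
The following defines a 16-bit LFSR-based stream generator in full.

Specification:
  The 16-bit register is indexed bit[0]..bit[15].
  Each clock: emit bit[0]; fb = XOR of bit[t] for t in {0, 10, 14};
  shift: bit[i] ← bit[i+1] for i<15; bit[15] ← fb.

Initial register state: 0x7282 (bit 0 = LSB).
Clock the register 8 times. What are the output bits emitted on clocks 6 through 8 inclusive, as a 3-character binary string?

reg_0 = 0x7282
clock 1: out=0, reg = 0xB941
clock 2: out=1, reg = 0xDCA0
clock 3: out=0, reg = 0x6E50
clock 4: out=0, reg = 0x3728
clock 5: out=0, reg = 0x9B94
clock 6: out=0, reg = 0x4DCA
clock 7: out=0, reg = 0x26E5
clock 8: out=1, reg = 0x1372

001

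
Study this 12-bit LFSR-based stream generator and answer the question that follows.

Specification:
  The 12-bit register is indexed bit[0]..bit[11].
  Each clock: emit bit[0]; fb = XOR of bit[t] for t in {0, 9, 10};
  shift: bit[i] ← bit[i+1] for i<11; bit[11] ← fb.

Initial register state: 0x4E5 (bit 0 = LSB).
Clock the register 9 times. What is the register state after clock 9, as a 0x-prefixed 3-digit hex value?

0x972

reg_0 = 0x4E5
clock 1: out=1, reg = 0x272
clock 2: out=0, reg = 0x939
clock 3: out=1, reg = 0xC9C
clock 4: out=0, reg = 0xE4E
clock 5: out=0, reg = 0x727
clock 6: out=1, reg = 0xB93
clock 7: out=1, reg = 0x5C9
clock 8: out=1, reg = 0x2E4
clock 9: out=0, reg = 0x972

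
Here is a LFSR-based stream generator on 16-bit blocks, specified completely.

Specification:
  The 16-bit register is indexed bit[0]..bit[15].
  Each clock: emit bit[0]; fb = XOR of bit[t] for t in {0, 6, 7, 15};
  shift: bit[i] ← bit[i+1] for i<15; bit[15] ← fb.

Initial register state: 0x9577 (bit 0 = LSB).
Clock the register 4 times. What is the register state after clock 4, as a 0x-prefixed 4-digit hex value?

reg_0 = 0x9577
clock 1: out=1, reg = 0xCABB
clock 2: out=1, reg = 0xE55D
clock 3: out=1, reg = 0xF2AE
clock 4: out=0, reg = 0x7957

0x7957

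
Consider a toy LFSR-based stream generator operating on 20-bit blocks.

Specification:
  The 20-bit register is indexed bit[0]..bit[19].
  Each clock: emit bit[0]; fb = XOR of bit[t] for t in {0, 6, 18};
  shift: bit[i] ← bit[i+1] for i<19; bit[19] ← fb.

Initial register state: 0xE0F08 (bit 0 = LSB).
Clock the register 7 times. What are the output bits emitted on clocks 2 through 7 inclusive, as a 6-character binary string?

001000

reg_0 = 0xE0F08
clock 1: out=0, reg = 0xF0784
clock 2: out=0, reg = 0xF83C2
clock 3: out=0, reg = 0x7C1E1
clock 4: out=1, reg = 0xBE0F0
clock 5: out=0, reg = 0xDF078
clock 6: out=0, reg = 0x6F83C
clock 7: out=0, reg = 0xB7C1E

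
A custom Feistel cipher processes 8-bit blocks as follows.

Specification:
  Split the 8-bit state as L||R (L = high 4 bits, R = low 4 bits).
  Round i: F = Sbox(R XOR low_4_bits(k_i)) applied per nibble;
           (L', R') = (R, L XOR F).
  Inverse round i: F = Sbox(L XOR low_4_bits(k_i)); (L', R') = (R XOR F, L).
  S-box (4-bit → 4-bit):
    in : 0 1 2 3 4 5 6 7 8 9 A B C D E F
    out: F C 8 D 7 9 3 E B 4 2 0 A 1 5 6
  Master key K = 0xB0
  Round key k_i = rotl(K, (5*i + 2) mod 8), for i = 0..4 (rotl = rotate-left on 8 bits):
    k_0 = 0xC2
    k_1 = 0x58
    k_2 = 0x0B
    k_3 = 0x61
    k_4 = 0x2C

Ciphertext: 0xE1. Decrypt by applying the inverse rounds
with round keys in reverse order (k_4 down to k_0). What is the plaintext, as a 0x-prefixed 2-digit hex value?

s_0 = ciphertext = 0xE1
s_1 = InvRound(s_0, k_4) = 0x9E
s_2 = InvRound(s_1, k_3) = 0x59
s_3 = InvRound(s_2, k_2) = 0xC5
s_4 = InvRound(s_3, k_1) = 0x2C
s_5 = InvRound(s_4, k_0) = 0x32

0x32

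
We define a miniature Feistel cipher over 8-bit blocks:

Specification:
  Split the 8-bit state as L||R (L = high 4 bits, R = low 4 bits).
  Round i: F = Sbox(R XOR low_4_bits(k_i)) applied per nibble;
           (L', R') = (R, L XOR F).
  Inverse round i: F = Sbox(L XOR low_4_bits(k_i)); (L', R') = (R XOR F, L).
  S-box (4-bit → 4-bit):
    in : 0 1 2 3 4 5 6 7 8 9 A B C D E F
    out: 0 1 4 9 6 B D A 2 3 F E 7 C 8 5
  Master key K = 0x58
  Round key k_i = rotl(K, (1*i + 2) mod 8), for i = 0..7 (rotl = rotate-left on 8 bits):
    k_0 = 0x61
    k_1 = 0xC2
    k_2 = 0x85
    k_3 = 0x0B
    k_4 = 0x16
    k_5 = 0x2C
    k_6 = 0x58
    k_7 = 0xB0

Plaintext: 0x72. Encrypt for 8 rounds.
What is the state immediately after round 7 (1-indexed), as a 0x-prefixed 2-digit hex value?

s_0 = plaintext = 0x72
s_1 = Round(s_0, k_0) = 0x2E
s_2 = Round(s_1, k_1) = 0xE5
s_3 = Round(s_2, k_2) = 0x5E
s_4 = Round(s_3, k_3) = 0xEE
s_5 = Round(s_4, k_4) = 0xEC
s_6 = Round(s_5, k_5) = 0xCE
s_7 = Round(s_6, k_6) = 0xE1
s_8 = Round(s_7, k_7) = 0x1F

0xE1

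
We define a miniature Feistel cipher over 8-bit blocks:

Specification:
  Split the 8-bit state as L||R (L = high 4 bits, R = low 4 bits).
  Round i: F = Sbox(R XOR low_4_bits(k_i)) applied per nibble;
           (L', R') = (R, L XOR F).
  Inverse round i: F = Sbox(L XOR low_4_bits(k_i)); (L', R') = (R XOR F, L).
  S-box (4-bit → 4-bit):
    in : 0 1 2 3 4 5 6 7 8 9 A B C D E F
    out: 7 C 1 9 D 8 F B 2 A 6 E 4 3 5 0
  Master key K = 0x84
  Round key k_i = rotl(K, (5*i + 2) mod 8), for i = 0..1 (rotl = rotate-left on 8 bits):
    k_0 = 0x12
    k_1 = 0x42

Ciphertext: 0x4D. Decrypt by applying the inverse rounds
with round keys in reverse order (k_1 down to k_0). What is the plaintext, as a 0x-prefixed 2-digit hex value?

s_0 = ciphertext = 0x4D
s_1 = InvRound(s_0, k_1) = 0x24
s_2 = InvRound(s_1, k_0) = 0x32

0x32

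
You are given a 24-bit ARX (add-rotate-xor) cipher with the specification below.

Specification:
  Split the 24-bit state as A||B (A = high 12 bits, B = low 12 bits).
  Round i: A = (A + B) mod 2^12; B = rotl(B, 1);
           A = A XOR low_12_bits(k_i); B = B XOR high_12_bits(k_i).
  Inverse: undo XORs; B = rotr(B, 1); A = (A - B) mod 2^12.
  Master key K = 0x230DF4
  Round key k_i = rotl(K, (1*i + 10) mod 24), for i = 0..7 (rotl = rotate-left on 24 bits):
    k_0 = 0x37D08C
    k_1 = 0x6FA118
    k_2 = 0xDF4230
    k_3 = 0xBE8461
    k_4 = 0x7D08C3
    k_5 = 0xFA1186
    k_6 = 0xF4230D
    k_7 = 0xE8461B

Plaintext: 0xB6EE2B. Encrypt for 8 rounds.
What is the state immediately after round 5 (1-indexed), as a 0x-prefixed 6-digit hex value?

s_0 = plaintext = 0xB6EE2B
s_1 = Round(s_0, k_0) = 0x915F2A
s_2 = Round(s_1, k_1) = 0x9278AF
s_3 = Round(s_2, k_2) = 0x3E6CAB
s_4 = Round(s_3, k_3) = 0x4F02BF
s_5 = Round(s_4, k_4) = 0xF6C2AE
s_6 = Round(s_5, k_5) = 0x39CAFD
s_7 = Round(s_6, k_6) = 0xD94AB9
s_8 = Round(s_7, k_7) = 0xE56BF7

0xF6C2AE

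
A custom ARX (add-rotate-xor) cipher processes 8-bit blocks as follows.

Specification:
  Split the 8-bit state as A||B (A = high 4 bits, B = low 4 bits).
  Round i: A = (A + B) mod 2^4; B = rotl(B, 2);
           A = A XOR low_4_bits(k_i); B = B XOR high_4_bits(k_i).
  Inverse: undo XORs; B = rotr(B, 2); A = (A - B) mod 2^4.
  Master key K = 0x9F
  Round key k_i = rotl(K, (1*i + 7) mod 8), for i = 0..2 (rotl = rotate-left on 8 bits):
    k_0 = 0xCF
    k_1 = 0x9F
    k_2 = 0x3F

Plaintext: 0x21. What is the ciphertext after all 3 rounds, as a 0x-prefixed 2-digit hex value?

0x9D

s_0 = plaintext = 0x21
s_1 = Round(s_0, k_0) = 0xC8
s_2 = Round(s_1, k_1) = 0xBB
s_3 = Round(s_2, k_2) = 0x9D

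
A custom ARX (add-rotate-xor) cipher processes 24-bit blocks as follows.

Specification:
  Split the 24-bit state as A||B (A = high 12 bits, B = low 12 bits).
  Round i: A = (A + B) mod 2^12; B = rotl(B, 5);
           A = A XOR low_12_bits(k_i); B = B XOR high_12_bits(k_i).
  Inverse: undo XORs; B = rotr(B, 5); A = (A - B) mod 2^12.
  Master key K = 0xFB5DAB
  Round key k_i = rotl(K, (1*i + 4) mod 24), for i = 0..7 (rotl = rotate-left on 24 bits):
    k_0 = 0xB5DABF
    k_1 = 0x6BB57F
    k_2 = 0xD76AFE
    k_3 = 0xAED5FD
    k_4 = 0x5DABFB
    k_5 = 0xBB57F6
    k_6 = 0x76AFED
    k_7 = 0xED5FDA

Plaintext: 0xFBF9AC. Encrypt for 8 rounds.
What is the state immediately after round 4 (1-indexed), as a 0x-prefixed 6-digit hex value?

0xA98FEE

s_0 = plaintext = 0xFBF9AC
s_1 = Round(s_0, k_0) = 0x3D4ECE
s_2 = Round(s_1, k_1) = 0x7DDF66
s_3 = Round(s_2, k_2) = 0xDBD1A8
s_4 = Round(s_3, k_3) = 0xA98FEE
s_5 = Round(s_4, k_4) = 0x17D805
s_6 = Round(s_5, k_5) = 0xE74B05
s_7 = Round(s_6, k_6) = 0x6947DC
s_8 = Round(s_7, k_7) = 0x1AA55A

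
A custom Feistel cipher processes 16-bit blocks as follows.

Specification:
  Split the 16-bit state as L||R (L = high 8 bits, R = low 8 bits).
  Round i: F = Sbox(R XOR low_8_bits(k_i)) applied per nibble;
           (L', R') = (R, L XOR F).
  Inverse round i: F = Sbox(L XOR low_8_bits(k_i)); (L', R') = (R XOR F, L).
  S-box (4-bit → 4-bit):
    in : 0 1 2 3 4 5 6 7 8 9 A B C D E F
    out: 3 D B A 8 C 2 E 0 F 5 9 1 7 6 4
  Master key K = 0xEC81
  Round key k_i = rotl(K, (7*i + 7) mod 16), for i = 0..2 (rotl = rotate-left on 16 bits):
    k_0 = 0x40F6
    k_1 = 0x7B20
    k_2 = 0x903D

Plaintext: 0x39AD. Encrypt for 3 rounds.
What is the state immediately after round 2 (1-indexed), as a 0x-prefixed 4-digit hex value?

s_0 = plaintext = 0x39AD
s_1 = Round(s_0, k_0) = 0xADF0
s_2 = Round(s_1, k_1) = 0xF0DE
s_3 = Round(s_2, k_2) = 0xDE9A

0xF0DE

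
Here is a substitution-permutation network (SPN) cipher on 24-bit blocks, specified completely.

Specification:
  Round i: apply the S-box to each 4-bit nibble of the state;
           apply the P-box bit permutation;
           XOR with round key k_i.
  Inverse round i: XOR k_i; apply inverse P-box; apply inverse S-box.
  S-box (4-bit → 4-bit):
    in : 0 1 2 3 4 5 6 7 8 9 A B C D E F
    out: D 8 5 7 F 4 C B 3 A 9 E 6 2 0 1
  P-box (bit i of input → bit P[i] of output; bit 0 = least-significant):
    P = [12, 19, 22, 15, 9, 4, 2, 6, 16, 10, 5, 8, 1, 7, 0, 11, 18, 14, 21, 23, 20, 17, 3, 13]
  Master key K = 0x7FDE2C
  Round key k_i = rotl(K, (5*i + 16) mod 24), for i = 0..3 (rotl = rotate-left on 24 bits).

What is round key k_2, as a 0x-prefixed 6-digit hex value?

K = 0x7FDE2C
k_0 = rotl(K, (5*0+16) mod 24) = rotl(K, 16) = 0x2C7FDE
k_1 = rotl(K, (5*1+16) mod 24) = rotl(K, 21) = 0x8FFBC5
k_2 = rotl(K, (5*2+16) mod 24) = rotl(K, 2) = 0xFF78B1

0xFF78B1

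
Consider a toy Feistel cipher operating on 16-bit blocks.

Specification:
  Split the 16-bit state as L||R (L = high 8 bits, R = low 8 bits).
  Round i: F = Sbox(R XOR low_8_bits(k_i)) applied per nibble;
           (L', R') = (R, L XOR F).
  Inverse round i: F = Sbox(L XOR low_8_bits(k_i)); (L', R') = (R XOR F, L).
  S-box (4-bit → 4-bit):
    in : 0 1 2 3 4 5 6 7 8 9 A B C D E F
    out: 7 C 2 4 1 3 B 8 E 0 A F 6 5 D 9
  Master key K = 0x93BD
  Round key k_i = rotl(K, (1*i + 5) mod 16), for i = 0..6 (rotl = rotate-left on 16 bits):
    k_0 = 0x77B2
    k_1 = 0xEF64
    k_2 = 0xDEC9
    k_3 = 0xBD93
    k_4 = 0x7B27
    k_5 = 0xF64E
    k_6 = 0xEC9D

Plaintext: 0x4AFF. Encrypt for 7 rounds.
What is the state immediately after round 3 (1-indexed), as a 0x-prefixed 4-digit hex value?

s_0 = plaintext = 0x4AFF
s_1 = Round(s_0, k_0) = 0xFF5F
s_2 = Round(s_1, k_1) = 0x5FB0
s_3 = Round(s_2, k_2) = 0xB0DF
s_4 = Round(s_3, k_3) = 0xDFA6
s_5 = Round(s_4, k_4) = 0xA633
s_6 = Round(s_5, k_5) = 0x3323
s_7 = Round(s_6, k_6) = 0x23CE

0xB0DF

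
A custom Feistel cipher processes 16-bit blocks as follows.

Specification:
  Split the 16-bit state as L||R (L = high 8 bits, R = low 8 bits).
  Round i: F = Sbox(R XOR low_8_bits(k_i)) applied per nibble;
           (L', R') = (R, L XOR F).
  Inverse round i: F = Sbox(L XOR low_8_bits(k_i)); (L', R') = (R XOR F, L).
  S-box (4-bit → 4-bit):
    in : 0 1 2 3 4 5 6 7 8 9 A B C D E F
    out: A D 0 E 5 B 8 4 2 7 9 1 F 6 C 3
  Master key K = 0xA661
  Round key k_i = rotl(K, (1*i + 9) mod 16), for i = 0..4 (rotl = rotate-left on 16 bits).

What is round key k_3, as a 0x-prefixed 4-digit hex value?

0x1A66

K = 0xA661
k_0 = rotl(K, (1*0+9) mod 16) = rotl(K, 9) = 0xC34C
k_1 = rotl(K, (1*1+9) mod 16) = rotl(K, 10) = 0x8699
k_2 = rotl(K, (1*2+9) mod 16) = rotl(K, 11) = 0x0D33
k_3 = rotl(K, (1*3+9) mod 16) = rotl(K, 12) = 0x1A66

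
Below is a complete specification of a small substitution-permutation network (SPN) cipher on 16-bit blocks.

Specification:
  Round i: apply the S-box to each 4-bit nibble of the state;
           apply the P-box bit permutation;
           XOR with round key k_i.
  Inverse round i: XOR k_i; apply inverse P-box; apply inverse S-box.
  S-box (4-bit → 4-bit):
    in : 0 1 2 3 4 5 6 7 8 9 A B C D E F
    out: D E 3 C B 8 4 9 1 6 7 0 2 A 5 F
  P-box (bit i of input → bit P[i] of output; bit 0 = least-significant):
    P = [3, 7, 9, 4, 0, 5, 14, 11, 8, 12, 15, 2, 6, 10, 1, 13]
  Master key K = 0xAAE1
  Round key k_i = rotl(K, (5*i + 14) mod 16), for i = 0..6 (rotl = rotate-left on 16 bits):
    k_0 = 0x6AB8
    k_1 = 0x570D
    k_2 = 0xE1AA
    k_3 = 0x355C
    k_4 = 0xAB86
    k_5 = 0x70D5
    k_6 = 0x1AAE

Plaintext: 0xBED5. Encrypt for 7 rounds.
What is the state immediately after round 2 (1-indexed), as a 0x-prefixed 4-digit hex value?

s_0 = plaintext = 0xBED5
s_1 = Round(s_0, k_0) = 0xE388
s_2 = Round(s_1, k_1) = 0xD742
s_3 = Round(s_2, k_2) = 0xCC07
s_4 = Round(s_3, k_3) = 0x6945
s_5 = Round(s_4, k_4) = 0x33B5
s_6 = Round(s_5, k_5) = 0xD0C3
s_7 = Round(s_6, k_6) = 0xBD9A

0xD742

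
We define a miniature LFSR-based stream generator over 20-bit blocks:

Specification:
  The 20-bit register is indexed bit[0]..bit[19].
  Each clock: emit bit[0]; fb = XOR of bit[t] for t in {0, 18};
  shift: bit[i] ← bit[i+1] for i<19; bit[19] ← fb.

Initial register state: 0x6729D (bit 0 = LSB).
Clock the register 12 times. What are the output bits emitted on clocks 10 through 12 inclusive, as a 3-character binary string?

reg_0 = 0x6729D
clock 1: out=1, reg = 0x3394E
clock 2: out=0, reg = 0x19CA7
clock 3: out=1, reg = 0x8CE53
clock 4: out=1, reg = 0xC6729
clock 5: out=1, reg = 0x63394
clock 6: out=0, reg = 0xB19CA
clock 7: out=0, reg = 0x58CE5
clock 8: out=1, reg = 0x2C672
clock 9: out=0, reg = 0x16339
clock 10: out=1, reg = 0x8B19C
clock 11: out=0, reg = 0x458CE
clock 12: out=0, reg = 0xA2C67

100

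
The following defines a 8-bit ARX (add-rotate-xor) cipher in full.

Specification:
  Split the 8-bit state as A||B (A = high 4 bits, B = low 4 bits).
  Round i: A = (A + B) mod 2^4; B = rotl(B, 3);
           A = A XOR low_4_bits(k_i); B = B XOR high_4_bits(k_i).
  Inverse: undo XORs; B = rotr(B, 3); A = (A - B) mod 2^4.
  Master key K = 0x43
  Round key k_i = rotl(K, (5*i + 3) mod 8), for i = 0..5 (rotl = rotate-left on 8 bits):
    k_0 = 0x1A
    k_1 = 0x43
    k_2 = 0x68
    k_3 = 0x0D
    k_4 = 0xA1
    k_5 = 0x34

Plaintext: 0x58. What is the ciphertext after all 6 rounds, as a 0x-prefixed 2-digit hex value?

s_0 = plaintext = 0x58
s_1 = Round(s_0, k_0) = 0x75
s_2 = Round(s_1, k_1) = 0xFE
s_3 = Round(s_2, k_2) = 0x51
s_4 = Round(s_3, k_3) = 0xB8
s_5 = Round(s_4, k_4) = 0x2E
s_6 = Round(s_5, k_5) = 0x44

0x44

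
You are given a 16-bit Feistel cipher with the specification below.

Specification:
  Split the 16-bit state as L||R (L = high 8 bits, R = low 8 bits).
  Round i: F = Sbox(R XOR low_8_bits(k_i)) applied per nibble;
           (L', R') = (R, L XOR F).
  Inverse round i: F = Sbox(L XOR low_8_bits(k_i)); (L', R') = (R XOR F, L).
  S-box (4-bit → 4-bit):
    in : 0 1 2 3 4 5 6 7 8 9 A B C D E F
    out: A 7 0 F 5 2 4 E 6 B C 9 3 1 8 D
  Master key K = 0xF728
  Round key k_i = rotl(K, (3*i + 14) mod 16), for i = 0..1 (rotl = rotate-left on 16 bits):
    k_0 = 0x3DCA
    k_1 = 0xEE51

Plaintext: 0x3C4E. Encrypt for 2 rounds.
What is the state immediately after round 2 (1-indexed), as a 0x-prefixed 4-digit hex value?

0x59E8

s_0 = plaintext = 0x3C4E
s_1 = Round(s_0, k_0) = 0x4E59
s_2 = Round(s_1, k_1) = 0x59E8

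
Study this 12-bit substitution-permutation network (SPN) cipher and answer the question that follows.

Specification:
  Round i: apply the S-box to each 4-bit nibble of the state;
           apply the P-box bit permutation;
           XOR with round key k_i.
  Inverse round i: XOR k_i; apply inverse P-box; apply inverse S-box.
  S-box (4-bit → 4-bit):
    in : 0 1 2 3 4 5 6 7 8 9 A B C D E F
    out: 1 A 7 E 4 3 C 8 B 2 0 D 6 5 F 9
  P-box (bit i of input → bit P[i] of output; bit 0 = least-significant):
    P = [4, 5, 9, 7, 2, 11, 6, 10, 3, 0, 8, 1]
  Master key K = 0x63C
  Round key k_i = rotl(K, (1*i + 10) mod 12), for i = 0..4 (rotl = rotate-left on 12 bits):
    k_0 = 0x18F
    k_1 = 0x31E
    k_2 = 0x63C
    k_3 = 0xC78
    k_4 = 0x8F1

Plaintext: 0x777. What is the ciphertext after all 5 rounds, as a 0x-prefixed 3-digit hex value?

s_0 = plaintext = 0x777
s_1 = Round(s_0, k_0) = 0x50D
s_2 = Round(s_1, k_1) = 0x103
s_3 = Round(s_2, k_2) = 0x49B
s_4 = Round(s_3, k_3) = 0x7E8
s_5 = Round(s_4, k_4) = 0x407

0x407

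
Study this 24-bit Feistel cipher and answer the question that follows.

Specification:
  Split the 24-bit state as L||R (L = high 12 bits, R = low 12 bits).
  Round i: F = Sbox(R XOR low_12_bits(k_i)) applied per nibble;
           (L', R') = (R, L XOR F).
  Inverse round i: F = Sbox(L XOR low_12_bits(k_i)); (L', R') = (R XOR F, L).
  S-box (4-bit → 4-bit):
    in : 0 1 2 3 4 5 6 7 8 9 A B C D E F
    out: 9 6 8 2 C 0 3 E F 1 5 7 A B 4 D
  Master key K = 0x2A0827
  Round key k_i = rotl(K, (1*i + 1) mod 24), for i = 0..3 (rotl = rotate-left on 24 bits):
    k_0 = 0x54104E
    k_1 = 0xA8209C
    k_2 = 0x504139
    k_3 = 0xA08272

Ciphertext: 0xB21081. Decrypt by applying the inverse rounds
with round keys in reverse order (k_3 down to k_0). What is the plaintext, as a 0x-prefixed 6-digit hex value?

s_0 = ciphertext = 0xB21081
s_1 = InvRound(s_0, k_3) = 0x183B21
s_2 = InvRound(s_1, k_2) = 0x254183
s_3 = InvRound(s_2, k_1) = 0x92C254
s_4 = InvRound(s_3, k_0) = 0x36C92C

0x36C92C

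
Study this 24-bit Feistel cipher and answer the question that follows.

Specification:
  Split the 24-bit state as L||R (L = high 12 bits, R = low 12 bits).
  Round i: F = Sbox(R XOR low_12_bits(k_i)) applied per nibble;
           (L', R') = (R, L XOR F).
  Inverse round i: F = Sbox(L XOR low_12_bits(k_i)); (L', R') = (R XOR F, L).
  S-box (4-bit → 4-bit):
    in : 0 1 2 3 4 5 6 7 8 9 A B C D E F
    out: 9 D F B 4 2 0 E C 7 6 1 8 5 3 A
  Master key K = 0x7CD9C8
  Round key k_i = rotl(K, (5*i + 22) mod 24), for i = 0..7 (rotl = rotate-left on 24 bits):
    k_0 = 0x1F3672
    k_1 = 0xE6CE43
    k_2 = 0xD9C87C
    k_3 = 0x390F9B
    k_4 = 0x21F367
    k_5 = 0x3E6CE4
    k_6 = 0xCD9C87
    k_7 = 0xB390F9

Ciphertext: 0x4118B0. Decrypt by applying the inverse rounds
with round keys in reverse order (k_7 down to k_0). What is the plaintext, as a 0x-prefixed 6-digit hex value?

s_0 = ciphertext = 0x4118B0
s_1 = InvRound(s_0, k_7) = 0xC8C411
s_2 = InvRound(s_1, k_6) = 0xD80C8C
s_3 = InvRound(s_2, k_5) = 0x188D80
s_4 = InvRound(s_3, k_4) = 0x2BA188
s_5 = InvRound(s_4, k_3) = 0x4752BA
s_6 = InvRound(s_5, k_2) = 0xA2D475
s_7 = InvRound(s_6, k_1) = 0x076A2D
s_8 = InvRound(s_7, k_0) = 0xAB9076

0xAB9076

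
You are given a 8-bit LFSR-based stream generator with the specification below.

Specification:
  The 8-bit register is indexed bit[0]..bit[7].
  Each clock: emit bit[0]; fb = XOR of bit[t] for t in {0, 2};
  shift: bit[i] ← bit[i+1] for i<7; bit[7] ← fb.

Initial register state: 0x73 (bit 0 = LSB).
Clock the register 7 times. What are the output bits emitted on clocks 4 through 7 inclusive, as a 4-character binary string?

0111

reg_0 = 0x73
clock 1: out=1, reg = 0xB9
clock 2: out=1, reg = 0xDC
clock 3: out=0, reg = 0xEE
clock 4: out=0, reg = 0xF7
clock 5: out=1, reg = 0x7B
clock 6: out=1, reg = 0xBD
clock 7: out=1, reg = 0x5E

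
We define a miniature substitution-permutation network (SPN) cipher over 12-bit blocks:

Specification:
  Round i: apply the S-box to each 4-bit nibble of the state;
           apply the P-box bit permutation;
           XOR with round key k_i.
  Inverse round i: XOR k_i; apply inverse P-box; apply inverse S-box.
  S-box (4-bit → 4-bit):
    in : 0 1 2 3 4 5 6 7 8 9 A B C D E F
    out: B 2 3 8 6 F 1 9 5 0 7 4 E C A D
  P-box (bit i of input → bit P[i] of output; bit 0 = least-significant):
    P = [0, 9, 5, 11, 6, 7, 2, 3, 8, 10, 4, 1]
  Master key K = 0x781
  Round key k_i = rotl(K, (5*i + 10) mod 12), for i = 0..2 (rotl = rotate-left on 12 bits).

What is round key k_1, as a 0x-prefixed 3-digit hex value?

0xC0B

K = 0x781
k_0 = rotl(K, (5*0+10) mod 12) = rotl(K, 10) = 0x5E0
k_1 = rotl(K, (5*1+10) mod 12) = rotl(K, 3) = 0xC0B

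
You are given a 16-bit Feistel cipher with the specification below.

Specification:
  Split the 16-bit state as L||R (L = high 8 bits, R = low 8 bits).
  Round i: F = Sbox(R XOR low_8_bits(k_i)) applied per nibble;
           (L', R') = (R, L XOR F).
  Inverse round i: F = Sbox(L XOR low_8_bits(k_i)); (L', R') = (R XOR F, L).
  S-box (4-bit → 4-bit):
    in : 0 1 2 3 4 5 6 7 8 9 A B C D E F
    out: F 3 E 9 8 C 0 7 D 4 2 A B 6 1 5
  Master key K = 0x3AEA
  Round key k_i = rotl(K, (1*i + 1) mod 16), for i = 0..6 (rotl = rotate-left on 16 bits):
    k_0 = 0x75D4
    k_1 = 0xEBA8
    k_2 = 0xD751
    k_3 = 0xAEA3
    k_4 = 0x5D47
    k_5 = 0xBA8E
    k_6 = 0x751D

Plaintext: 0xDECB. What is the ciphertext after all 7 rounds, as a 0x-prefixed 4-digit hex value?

s_0 = plaintext = 0xDECB
s_1 = Round(s_0, k_0) = 0xCBEB
s_2 = Round(s_1, k_1) = 0xEB42
s_3 = Round(s_2, k_2) = 0x42D2
s_4 = Round(s_3, k_3) = 0xD231
s_5 = Round(s_4, k_4) = 0x31A2
s_6 = Round(s_5, k_5) = 0xA2DA
s_7 = Round(s_6, k_6) = 0xDA15

0xDA15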